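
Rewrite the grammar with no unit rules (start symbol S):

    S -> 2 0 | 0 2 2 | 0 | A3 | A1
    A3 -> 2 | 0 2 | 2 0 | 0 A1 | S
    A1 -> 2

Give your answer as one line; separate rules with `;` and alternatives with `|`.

S -> 2 | 2 0 | 0 2 2 | 0 | 0 2 | 0 A1; A3 -> 2 | 2 0 | 0 2 2 | 0 | 0 2 | 0 A1; A1 -> 2

Unit pairs: A3 ⇒* {A1, S}; S ⇒* {A1, A3}.
For each unit pair (A, B), copy every non-unit production of B to A, then drop all unit productions.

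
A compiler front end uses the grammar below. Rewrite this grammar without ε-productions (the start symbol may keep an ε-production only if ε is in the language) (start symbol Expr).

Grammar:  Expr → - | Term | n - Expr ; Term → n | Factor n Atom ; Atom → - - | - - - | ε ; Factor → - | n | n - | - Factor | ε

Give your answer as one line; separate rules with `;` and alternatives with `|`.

Expr → - | Term | n - Expr; Term → n | Factor n Atom | Factor n | n Atom; Atom → - - | - - -; Factor → - | n | n - | - Factor

The nullable symbols are {Atom, Factor}.
ε ∉ L(G), so no ε-production is kept.
For each production, add variants omitting each subset of nullable occurrences: Term → Factor n Atom gives Factor n Atom | Factor n | n Atom.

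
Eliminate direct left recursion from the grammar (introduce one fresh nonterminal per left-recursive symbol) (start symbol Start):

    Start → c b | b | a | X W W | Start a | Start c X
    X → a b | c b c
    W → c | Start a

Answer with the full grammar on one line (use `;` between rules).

Start → c b Start1 | b Start1 | a Start1 | X W W Start1; X → a b | c b c; W → c | Start a; Start1 → a Start1 | c X Start1 | ε

Directly left-recursive nonterminal: Start.
For Start: α = {a, c X}, β = {c b, b, a, X W W}. Rewrite as Start → β Start1 and Start1 → α Start1 | ε.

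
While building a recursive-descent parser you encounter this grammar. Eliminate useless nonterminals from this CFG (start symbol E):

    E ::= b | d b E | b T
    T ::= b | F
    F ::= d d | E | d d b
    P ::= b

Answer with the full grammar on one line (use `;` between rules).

Generating nonterminals: {E, F, P, T}.
Reachable from E after that: {E, F, T}.
Removed useless symbols: {P} and every production mentioning them.

E ::= b | d b E | b T; T ::= b | F; F ::= d d | E | d d b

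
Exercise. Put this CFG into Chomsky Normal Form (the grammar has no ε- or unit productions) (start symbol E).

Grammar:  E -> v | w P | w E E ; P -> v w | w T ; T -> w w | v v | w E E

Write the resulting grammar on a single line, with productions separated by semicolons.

E -> v | X1 P | X1 Y1; P -> X2 X1 | X1 T; T -> X1 X1 | X2 X2 | X1 Y2; X1 -> w; X2 -> v; Y1 -> E E; Y2 -> E E

Introduce a nonterminal for each terminal appearing in a rule of length ≥ 2: X1 → w, X2 → v.
Binarize each right-hand side of length ≥ 3 by chaining fresh nonterminals (Y1, Y2, …): affected rules were E → X1 E E; T → X1 E E.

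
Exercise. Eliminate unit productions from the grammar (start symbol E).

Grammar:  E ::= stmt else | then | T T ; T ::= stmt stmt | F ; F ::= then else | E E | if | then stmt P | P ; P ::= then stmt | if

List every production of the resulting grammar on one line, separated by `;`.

Unit pairs: F ⇒* {P}; T ⇒* {F, P}.
Replace each nonterminal's rules with the union of the non-unit rules of every nonterminal it unit-derives.

E ::= stmt else | then | T T; T ::= then else | E E | if | then stmt P | then stmt | stmt stmt; F ::= then else | E E | if | then stmt P | then stmt; P ::= then stmt | if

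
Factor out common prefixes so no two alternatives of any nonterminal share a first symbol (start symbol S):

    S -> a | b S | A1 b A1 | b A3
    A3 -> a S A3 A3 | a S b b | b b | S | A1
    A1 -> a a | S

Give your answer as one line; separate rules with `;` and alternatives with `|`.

S -> a | A1 b A1 | b S'; A3 -> b b | S | A1 | a S A3'; A1 -> a a | S; S' -> S | A3; A3' -> A3 A3 | b b

S has alternatives sharing prefix 'b': factor to S → b S' with S' → S | A3.
A3 has alternatives sharing prefix 'a S': factor to A3 → a S A3' with A3' → A3 A3 | b b.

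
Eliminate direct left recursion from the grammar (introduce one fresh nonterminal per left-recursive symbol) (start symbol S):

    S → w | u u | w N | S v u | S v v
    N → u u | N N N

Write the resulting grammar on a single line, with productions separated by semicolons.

S → w S' | u u S' | w N S'; N → u u N'; S' → v u S' | v v S' | epsilon; N' → N N N' | epsilon

S, N are directly left-recursive.
For S: α = {v u, v v}, β = {w, u u, w N}. Rewrite as S → β S' and S' → α S' | ε.
For N: α = {N N}, β = {u u}. Rewrite as N → β N' and N' → α N' | ε.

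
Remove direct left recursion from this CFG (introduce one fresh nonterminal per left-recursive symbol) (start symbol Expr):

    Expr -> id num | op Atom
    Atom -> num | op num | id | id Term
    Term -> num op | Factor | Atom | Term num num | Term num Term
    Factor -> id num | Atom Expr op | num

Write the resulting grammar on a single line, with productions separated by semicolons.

Expr -> id num | op Atom; Atom -> num | op num | id | id Term; Term -> num op Term1 | Factor Term1 | Atom Term1; Factor -> id num | Atom Expr op | num; Term1 -> num num Term1 | num Term Term1 | ε

Term is directly left-recursive.
For Term: α = {num num, num Term}, β = {num op, Factor, Atom}. Rewrite as Term → β Term1 and Term1 → α Term1 | ε.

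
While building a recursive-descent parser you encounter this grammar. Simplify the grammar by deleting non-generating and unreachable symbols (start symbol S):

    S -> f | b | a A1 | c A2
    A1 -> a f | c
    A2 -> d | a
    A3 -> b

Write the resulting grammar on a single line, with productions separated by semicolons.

S -> f | b | a A1 | c A2; A1 -> a f | c; A2 -> d | a

Generating nonterminals: {A1, A2, A3, S}.
Reachable from S after that: {A1, A2, S}.
Removed useless symbols: {A3} and every production mentioning them.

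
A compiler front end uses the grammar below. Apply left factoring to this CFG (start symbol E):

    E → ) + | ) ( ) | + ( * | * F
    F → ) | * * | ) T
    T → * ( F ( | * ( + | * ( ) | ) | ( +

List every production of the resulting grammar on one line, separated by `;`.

E has alternatives sharing prefix ')': factor to E → ) E' with E' → + | ( ).
F has alternatives sharing prefix ')': factor to F → ) F' with F' → ε | T.
T has alternatives sharing prefix '* (': factor to T → * ( T' with T' → F ( | + | ).

E → + ( * | * F | ) E'; F → * * | ) F'; T → ) | ( + | * ( T'; E' → + | ( ); F' → ε | T; T' → F ( | + | )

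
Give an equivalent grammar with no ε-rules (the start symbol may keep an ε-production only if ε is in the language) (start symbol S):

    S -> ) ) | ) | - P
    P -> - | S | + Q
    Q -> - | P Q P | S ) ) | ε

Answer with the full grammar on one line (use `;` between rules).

Nullable nonterminals: {Q}.
ε ∉ L(G), so no ε-production is kept.
For each production, add variants omitting each subset of nullable occurrences: P → + Q gives + Q | +. Q → P Q P gives P Q P | P P.

S -> ) ) | ) | - P; P -> - | S | + Q | +; Q -> - | P Q P | P P | S ) )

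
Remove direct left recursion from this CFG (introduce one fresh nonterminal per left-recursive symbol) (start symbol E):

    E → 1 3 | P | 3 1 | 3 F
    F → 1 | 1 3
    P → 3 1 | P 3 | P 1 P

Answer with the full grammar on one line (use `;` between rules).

E → 1 3 | P | 3 1 | 3 F; F → 1 | 1 3; P → 3 1 P'; P' → 3 P' | 1 P P' | ε

Directly left-recursive nonterminal: P.
For P: α = {3, 1 P}, β = {3 1}. Rewrite as P → β P' and P' → α P' | ε.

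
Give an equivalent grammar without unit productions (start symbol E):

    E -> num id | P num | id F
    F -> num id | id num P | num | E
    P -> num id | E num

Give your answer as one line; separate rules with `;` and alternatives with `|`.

Unit pairs: F ⇒* {E}.
For each unit pair (A, B), copy every non-unit production of B to A, then drop all unit productions.

E -> num id | P num | id F; F -> num id | P num | id F | id num P | num; P -> num id | E num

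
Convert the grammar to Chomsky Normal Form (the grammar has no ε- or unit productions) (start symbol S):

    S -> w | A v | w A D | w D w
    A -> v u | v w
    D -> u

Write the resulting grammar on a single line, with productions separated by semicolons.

Introduce a nonterminal for each terminal appearing in a rule of length ≥ 2: X1 → v, X2 → w, X3 → u.
Binarize each right-hand side of length ≥ 3 by chaining fresh nonterminals (Y1, Y2, …): affected rules were S → X2 A D; S → X2 D X2.

S -> w | A X1 | X2 Y1 | X2 Y2; A -> X1 X3 | X1 X2; D -> u; X1 -> v; X2 -> w; X3 -> u; Y1 -> A D; Y2 -> D X2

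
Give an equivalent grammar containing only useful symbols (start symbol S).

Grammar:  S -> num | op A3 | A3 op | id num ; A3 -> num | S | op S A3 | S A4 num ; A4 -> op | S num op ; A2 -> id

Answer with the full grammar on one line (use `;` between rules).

S -> num | op A3 | A3 op | id num; A3 -> num | S | op S A3 | S A4 num; A4 -> op | S num op

Generating nonterminals: {A2, A3, A4, S}.
Reachable from S after that: {A3, A4, S}.
Removed useless symbols: {A2} and every production mentioning them.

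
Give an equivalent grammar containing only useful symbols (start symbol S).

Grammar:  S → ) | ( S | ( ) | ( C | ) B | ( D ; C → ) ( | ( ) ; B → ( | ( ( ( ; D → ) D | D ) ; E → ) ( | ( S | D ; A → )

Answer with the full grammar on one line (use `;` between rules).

Generating nonterminals: {A, B, C, E, S}.
Reachable from S after that: {B, C, S}.
Removed useless symbols: {A, D, E} and every production mentioning them.

S → ) | ( S | ( ) | ( C | ) B; C → ) ( | ( ); B → ( | ( ( (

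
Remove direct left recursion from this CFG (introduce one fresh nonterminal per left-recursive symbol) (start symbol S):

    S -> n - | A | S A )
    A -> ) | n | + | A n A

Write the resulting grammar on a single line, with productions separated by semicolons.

S -> n - S' | A S'; A -> ) A' | n A' | + A'; S' -> A ) S' | epsilon; A' -> n A A' | epsilon

S, A are directly left-recursive.
For S: α = {A )}, β = {n -, A}. Rewrite as S → β S' and S' → α S' | ε.
For A: α = {n A}, β = {), n, +}. Rewrite as A → β A' and A' → α A' | ε.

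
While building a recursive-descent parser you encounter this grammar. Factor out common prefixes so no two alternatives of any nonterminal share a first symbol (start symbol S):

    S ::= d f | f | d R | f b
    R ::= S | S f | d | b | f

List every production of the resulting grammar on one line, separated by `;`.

S ::= d S' | f S''; R ::= d | b | f | S R'; S' ::= f | R; S'' ::= ε | b; R' ::= ε | f

S has alternatives sharing prefix 'd': factor to S → d S' with S' → f | R.
S has alternatives sharing prefix 'f': factor to S → f S'' with S'' → ε | b.
R has alternatives sharing prefix 'S': factor to R → S R' with R' → ε | f.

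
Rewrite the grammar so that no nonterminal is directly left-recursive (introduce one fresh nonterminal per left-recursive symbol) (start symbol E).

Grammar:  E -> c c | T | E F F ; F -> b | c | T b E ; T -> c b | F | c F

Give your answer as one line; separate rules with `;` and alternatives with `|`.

Directly left-recursive nonterminal: E.
For E: α = {F F}, β = {c c, T}. Rewrite as E → β E' and E' → α E' | ε.

E -> c c E' | T E'; F -> b | c | T b E; T -> c b | F | c F; E' -> F F E' | ε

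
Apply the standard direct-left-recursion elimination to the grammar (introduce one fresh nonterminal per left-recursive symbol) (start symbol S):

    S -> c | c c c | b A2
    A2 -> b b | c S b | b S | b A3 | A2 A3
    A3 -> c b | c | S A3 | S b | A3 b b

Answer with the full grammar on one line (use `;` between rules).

S -> c | c c c | b A2; A2 -> b b A2' | c S b A2' | b S A2' | b A3 A2'; A3 -> c b A3' | c A3' | S A3 A3' | S b A3'; A2' -> A3 A2' | ε; A3' -> b b A3' | ε

A2, A3 are directly left-recursive.
For A2: α = {A3}, β = {b b, c S b, b S, b A3}. Rewrite as A2 → β A2' and A2' → α A2' | ε.
For A3: α = {b b}, β = {c b, c, S A3, S b}. Rewrite as A3 → β A3' and A3' → α A3' | ε.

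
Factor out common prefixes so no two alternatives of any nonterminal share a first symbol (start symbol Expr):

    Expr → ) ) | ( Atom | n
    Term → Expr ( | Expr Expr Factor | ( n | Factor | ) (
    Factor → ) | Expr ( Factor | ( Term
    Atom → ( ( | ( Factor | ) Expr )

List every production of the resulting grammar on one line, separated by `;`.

Expr → ) ) | ( Atom | n; Term → ( n | Factor | ) ( | Expr Term1; Factor → ) | Expr ( Factor | ( Term; Atom → ) Expr ) | ( Atom1; Term1 → ( | Expr Factor; Atom1 → ( | Factor

Term has alternatives sharing prefix 'Expr': factor to Term → Expr Term1 with Term1 → ( | Expr Factor.
Atom has alternatives sharing prefix '(': factor to Atom → ( Atom1 with Atom1 → ( | Factor.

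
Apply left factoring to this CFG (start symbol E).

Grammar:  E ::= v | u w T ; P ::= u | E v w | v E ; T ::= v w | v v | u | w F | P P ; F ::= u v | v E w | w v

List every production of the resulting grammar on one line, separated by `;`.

E ::= v | u w T; P ::= u | E v w | v E; T ::= u | w F | P P | v T'; F ::= u v | v E w | w v; T' ::= w | v

T has alternatives sharing prefix 'v': factor to T → v T' with T' → w | v.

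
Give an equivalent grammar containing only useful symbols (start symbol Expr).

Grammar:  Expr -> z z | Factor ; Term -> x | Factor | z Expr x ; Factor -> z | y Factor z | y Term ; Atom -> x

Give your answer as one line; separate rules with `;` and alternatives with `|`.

Expr -> z z | Factor; Term -> x | Factor | z Expr x; Factor -> z | y Factor z | y Term

Generating nonterminals: {Atom, Expr, Factor, Term}.
Reachable from Expr after that: {Expr, Factor, Term}.
Removed useless symbols: {Atom} and every production mentioning them.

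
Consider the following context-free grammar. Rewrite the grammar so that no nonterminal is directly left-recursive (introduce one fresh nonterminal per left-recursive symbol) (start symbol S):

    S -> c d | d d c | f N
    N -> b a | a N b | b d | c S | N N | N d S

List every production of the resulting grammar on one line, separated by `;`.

S -> c d | d d c | f N; N -> b a N' | a N b N' | b d N' | c S N'; N' -> N N' | d S N' | eps

Left recursion appears on N.
For N: α = {N, d S}, β = {b a, a N b, b d, c S}. Rewrite as N → β N' and N' → α N' | ε.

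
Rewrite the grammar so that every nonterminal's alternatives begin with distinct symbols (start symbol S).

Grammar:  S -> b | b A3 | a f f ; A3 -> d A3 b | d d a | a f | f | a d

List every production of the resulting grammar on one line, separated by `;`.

S has alternatives sharing prefix 'b': factor to S → b S' with S' → ε | A3.
A3 has alternatives sharing prefix 'd': factor to A3 → d A3' with A3' → A3 b | d a.
A3 has alternatives sharing prefix 'a': factor to A3 → a A3'' with A3'' → f | d.

S -> a f f | b S'; A3 -> f | d A3' | a A3''; S' -> ε | A3; A3' -> A3 b | d a; A3'' -> f | d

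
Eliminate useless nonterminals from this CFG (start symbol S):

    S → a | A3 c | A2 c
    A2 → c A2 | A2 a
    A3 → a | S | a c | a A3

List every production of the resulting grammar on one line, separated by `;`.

Generating nonterminals: {A3, S}.
Reachable from S after that: {A3, S}.
Removed useless symbols: {A2} and every production mentioning them.

S → a | A3 c; A3 → a | S | a c | a A3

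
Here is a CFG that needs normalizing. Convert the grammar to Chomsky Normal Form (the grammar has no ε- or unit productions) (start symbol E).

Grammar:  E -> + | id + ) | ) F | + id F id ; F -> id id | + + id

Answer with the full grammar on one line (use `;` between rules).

E -> + | X1 Y1 | X3 F | X2 Y2; F -> X1 X1 | X2 Y4; X1 -> id; X2 -> +; X3 -> ); Y1 -> X2 X3; Y2 -> X1 Y3; Y3 -> F X1; Y4 -> X2 X1

Introduce a nonterminal for each terminal appearing in a rule of length ≥ 2: X1 → id, X2 → +, X3 → ).
Binarize each right-hand side of length ≥ 3 by chaining fresh nonterminals (Y1, Y2, …): affected rules were E → X1 X2 X3; E → X2 X1 F X1; F → X2 X2 X1.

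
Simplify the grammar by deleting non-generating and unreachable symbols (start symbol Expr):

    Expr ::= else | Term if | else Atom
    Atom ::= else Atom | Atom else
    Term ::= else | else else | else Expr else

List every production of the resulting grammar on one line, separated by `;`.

Expr ::= else | Term if; Term ::= else | else else | else Expr else

Generating nonterminals: {Expr, Term}.
Reachable from Expr after that: {Expr, Term}.
Removed useless symbols: {Atom} and every production mentioning them.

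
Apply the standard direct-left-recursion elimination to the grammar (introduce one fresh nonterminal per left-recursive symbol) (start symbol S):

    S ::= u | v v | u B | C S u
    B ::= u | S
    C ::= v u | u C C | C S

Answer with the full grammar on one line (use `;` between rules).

S ::= u | v v | u B | C S u; B ::= u | S; C ::= v u C' | u C C C'; C' ::= S C' | ε

Left recursion appears on C.
For C: α = {S}, β = {v u, u C C}. Rewrite as C → β C' and C' → α C' | ε.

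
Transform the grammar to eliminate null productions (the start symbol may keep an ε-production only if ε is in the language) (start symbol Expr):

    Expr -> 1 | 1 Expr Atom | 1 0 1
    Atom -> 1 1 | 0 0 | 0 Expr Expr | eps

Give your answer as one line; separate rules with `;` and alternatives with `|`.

The nullable symbols are {Atom}.
ε ∉ L(G), so no ε-production is kept.
Expand every rule over subsets of its nullable positions: Expr → 1 Expr Atom gives 1 Expr Atom | 1 Expr.

Expr -> 1 | 1 Expr Atom | 1 Expr | 1 0 1; Atom -> 1 1 | 0 0 | 0 Expr Expr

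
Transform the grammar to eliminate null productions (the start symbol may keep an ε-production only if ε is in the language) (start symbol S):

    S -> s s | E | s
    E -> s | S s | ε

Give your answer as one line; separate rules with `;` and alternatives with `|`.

Nullable nonterminals: {E, S}.
ε ∈ L(G) since S is nullable, so keep S → ε.

S -> s s | E | s | ε; E -> s | S s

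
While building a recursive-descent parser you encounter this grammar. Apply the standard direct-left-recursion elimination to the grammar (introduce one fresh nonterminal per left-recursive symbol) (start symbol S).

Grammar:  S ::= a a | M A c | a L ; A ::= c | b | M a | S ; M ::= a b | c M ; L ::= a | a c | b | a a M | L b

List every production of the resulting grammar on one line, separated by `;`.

L is directly left-recursive.
For L: α = {b}, β = {a, a c, b, a a M}. Rewrite as L → β L' and L' → α L' | ε.

S ::= a a | M A c | a L; A ::= c | b | M a | S; M ::= a b | c M; L ::= a L' | a c L' | b L' | a a M L'; L' ::= b L' | eps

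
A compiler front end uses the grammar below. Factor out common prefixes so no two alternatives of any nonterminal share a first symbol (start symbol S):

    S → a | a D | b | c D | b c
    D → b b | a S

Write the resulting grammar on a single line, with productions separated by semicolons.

S → c D | a S' | b S''; D → b b | a S; S' → ε | D; S'' → ε | c

S has alternatives sharing prefix 'a': factor to S → a S' with S' → ε | D.
S has alternatives sharing prefix 'b': factor to S → b S'' with S'' → ε | c.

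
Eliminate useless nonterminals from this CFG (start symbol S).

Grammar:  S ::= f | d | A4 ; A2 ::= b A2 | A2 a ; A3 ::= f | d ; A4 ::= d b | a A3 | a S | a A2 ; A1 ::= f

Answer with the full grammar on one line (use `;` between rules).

S ::= f | d | A4; A3 ::= f | d; A4 ::= d b | a A3 | a S

Generating nonterminals: {A1, A3, A4, S}.
Reachable from S after that: {A3, A4, S}.
Removed useless symbols: {A1, A2} and every production mentioning them.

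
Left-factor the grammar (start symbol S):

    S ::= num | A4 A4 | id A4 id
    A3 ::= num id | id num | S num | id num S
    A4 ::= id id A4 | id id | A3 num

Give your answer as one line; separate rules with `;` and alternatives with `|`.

A3 has alternatives sharing prefix 'id num': factor to A3 → id num A3' with A3' → ε | S.
A4 has alternatives sharing prefix 'id id': factor to A4 → id id A4' with A4' → A4 | ε.

S ::= num | A4 A4 | id A4 id; A3 ::= num id | S num | id num A3'; A4 ::= A3 num | id id A4'; A3' ::= ε | S; A4' ::= A4 | ε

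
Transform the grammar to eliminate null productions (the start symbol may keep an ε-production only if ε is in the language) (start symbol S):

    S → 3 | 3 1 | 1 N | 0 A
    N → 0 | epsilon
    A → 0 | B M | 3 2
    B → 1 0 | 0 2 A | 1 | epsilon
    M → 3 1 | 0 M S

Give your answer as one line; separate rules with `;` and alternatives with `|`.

S → 3 | 3 1 | 1 N | 1 | 0 A; N → 0; A → 0 | B M | M | 3 2; B → 1 0 | 0 2 A | 1; M → 3 1 | 0 M S

The nullable symbols are {B, N}.
ε ∉ L(G), so no ε-production is kept.
For each production, add variants omitting each subset of nullable occurrences: S → 1 N gives 1 N | 1. A → B M gives B M | M.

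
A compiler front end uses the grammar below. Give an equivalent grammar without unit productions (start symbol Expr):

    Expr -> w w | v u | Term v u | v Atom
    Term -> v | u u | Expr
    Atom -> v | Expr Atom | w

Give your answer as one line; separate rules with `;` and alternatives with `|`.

Unit pairs: Term ⇒* {Expr}.
Replace each nonterminal's rules with the union of the non-unit rules of every nonterminal it unit-derives.

Expr -> w w | v u | Term v u | v Atom; Term -> v | u u | w w | v u | Term v u | v Atom; Atom -> v | Expr Atom | w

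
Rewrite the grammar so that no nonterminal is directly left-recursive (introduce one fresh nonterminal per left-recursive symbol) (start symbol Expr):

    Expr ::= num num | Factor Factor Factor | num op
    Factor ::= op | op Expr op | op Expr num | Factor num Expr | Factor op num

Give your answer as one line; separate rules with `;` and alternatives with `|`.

Expr ::= num num | Factor Factor Factor | num op; Factor ::= op Factor1 | op Expr op Factor1 | op Expr num Factor1; Factor1 ::= num Expr Factor1 | op num Factor1 | eps

Factor is directly left-recursive.
For Factor: α = {num Expr, op num}, β = {op, op Expr op, op Expr num}. Rewrite as Factor → β Factor1 and Factor1 → α Factor1 | ε.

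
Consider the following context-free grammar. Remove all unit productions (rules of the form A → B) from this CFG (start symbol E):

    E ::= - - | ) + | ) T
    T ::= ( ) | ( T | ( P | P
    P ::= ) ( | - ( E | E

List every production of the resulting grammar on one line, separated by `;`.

E ::= - - | ) + | ) T; T ::= - - | ) + | ) T | ) ( | - ( E | ( ) | ( T | ( P; P ::= - - | ) + | ) T | ) ( | - ( E

Unit pairs: P ⇒* {E}; T ⇒* {E, P}.
Replace each nonterminal's rules with the union of the non-unit rules of every nonterminal it unit-derives.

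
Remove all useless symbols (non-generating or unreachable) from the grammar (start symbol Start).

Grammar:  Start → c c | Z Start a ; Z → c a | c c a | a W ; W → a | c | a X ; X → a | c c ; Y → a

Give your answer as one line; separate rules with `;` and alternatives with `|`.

Start → c c | Z Start a; Z → c a | c c a | a W; W → a | c | a X; X → a | c c

Generating nonterminals: {Start, W, X, Y, Z}.
Reachable from Start after that: {Start, W, X, Z}.
Removed useless symbols: {Y} and every production mentioning them.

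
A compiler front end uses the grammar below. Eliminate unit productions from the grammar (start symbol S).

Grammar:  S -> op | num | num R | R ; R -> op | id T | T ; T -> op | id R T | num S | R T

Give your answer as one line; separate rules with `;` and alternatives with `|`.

Unit pairs: R ⇒* {T}; S ⇒* {R, T}.
For each unit pair (A, B), copy every non-unit production of B to A, then drop all unit productions.

S -> op | num | num R | id T | id R T | num S | R T; R -> op | id T | id R T | num S | R T; T -> op | id R T | num S | R T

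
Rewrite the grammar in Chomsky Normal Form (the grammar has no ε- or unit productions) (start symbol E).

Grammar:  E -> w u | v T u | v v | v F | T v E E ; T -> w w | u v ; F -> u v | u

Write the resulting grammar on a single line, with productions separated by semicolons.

Introduce a nonterminal for each terminal appearing in a rule of length ≥ 2: X1 → w, X2 → u, X3 → v.
Binarize each right-hand side of length ≥ 3 by chaining fresh nonterminals (Y1, Y2, …): affected rules were E → X3 T X2; E → T X3 E E.

E -> X1 X2 | X3 Y1 | X3 X3 | X3 F | T Y2; T -> X1 X1 | X2 X3; F -> X2 X3 | u; X1 -> w; X2 -> u; X3 -> v; Y1 -> T X2; Y2 -> X3 Y3; Y3 -> E E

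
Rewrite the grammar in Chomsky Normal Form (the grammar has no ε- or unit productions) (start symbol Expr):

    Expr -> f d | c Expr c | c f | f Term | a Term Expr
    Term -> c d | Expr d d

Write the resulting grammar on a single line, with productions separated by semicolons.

Introduce a nonterminal for each terminal appearing in a rule of length ≥ 2: X1 → f, X2 → d, X3 → c, X4 → a.
Binarize each right-hand side of length ≥ 3 by chaining fresh nonterminals (Y1, Y2, …): affected rules were Expr → X3 Expr X3; Expr → X4 Term Expr; Term → Expr X2 X2.

Expr -> X1 X2 | X3 Y1 | X3 X1 | X1 Term | X4 Y2; Term -> X3 X2 | Expr Y3; X1 -> f; X2 -> d; X3 -> c; X4 -> a; Y1 -> Expr X3; Y2 -> Term Expr; Y3 -> X2 X2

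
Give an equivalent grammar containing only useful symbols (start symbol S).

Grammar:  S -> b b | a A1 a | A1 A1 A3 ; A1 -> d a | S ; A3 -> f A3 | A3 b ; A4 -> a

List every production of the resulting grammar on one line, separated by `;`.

S -> b b | a A1 a; A1 -> d a | S

Generating nonterminals: {A1, A4, S}.
Reachable from S after that: {A1, S}.
Removed useless symbols: {A3, A4} and every production mentioning them.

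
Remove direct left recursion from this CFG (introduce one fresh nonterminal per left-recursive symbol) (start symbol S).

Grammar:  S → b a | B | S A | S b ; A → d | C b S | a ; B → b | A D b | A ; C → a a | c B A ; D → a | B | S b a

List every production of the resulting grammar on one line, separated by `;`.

Left recursion appears on S.
For S: α = {A, b}, β = {b a, B}. Rewrite as S → β S' and S' → α S' | ε.

S → b a S' | B S'; A → d | C b S | a; B → b | A D b | A; C → a a | c B A; D → a | B | S b a; S' → A S' | b S' | ε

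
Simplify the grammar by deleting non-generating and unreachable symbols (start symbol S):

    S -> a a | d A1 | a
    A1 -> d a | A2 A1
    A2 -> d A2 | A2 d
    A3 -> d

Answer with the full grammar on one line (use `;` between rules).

S -> a a | d A1 | a; A1 -> d a

Generating nonterminals: {A1, A3, S}.
Reachable from S after that: {A1, S}.
Removed useless symbols: {A2, A3} and every production mentioning them.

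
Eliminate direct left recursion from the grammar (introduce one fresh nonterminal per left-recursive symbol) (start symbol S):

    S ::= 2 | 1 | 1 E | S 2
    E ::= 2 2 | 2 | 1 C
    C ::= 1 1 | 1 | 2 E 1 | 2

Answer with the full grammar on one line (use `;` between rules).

S ::= 2 S' | 1 S' | 1 E S'; E ::= 2 2 | 2 | 1 C; C ::= 1 1 | 1 | 2 E 1 | 2; S' ::= 2 S' | ε

Directly left-recursive nonterminal: S.
For S: α = {2}, β = {2, 1, 1 E}. Rewrite as S → β S' and S' → α S' | ε.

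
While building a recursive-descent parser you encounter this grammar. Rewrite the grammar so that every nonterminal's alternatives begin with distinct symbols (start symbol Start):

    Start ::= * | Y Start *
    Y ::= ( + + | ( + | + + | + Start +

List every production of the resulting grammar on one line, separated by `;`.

Y has alternatives sharing prefix '( +': factor to Y → ( + Y1 with Y1 → + | ε.
Y has alternatives sharing prefix '+': factor to Y → + Y2 with Y2 → + | Start +.

Start ::= * | Y Start *; Y ::= ( + Y1 | + Y2; Y1 ::= + | ε; Y2 ::= + | Start +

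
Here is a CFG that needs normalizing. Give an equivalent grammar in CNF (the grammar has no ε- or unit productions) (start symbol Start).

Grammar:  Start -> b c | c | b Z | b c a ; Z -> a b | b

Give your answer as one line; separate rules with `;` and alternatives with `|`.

Introduce a nonterminal for each terminal appearing in a rule of length ≥ 2: X1 → b, X2 → c, X3 → a.
Binarize each right-hand side of length ≥ 3 by chaining fresh nonterminals (Y1, Y2, …): affected rules were Start → X1 X2 X3.

Start -> X1 X2 | c | X1 Z | X1 Y1; Z -> X3 X1 | b; X1 -> b; X2 -> c; X3 -> a; Y1 -> X2 X3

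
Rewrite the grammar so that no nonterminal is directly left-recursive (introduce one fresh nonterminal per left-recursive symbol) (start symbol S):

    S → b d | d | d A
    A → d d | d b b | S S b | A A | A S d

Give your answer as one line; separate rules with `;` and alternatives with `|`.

Directly left-recursive nonterminal: A.
For A: α = {A, S d}, β = {d d, d b b, S S b}. Rewrite as A → β A' and A' → α A' | ε.

S → b d | d | d A; A → d d A' | d b b A' | S S b A'; A' → A A' | S d A' | ε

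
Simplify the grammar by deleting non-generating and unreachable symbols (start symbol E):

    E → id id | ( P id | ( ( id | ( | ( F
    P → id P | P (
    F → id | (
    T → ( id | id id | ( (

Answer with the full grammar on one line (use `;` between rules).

Generating nonterminals: {E, F, T}.
Reachable from E after that: {E, F}.
Removed useless symbols: {P, T} and every production mentioning them.

E → id id | ( ( id | ( | ( F; F → id | (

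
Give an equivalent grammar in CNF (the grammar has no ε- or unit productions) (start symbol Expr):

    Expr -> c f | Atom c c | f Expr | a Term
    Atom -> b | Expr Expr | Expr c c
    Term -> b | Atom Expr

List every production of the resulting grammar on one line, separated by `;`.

Introduce a nonterminal for each terminal appearing in a rule of length ≥ 2: X1 → c, X2 → f, X3 → a.
Binarize each right-hand side of length ≥ 3 by chaining fresh nonterminals (Y1, Y2, …): affected rules were Expr → Atom X1 X1; Atom → Expr X1 X1.

Expr -> X1 X2 | Atom Y1 | X2 Expr | X3 Term; Atom -> b | Expr Expr | Expr Y2; Term -> b | Atom Expr; X1 -> c; X2 -> f; X3 -> a; Y1 -> X1 X1; Y2 -> X1 X1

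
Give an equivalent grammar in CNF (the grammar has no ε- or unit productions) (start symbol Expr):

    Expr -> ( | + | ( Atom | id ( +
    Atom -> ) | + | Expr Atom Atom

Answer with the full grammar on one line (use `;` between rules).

Expr -> ( | + | X1 Atom | X2 Y1; Atom -> ) | + | Expr Y2; X1 -> (; X2 -> id; X3 -> +; Y1 -> X1 X3; Y2 -> Atom Atom

Introduce a nonterminal for each terminal appearing in a rule of length ≥ 2: X1 → (, X2 → id, X3 → +.
Binarize each right-hand side of length ≥ 3 by chaining fresh nonterminals (Y1, Y2, …): affected rules were Expr → X2 X1 X3; Atom → Expr Atom Atom.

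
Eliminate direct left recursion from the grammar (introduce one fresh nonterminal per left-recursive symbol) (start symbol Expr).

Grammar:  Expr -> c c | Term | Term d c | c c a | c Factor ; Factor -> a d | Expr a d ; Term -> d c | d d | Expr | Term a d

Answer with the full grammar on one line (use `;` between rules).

Term is directly left-recursive.
For Term: α = {a d}, β = {d c, d d, Expr}. Rewrite as Term → β Term1 and Term1 → α Term1 | ε.

Expr -> c c | Term | Term d c | c c a | c Factor; Factor -> a d | Expr a d; Term -> d c Term1 | d d Term1 | Expr Term1; Term1 -> a d Term1 | ε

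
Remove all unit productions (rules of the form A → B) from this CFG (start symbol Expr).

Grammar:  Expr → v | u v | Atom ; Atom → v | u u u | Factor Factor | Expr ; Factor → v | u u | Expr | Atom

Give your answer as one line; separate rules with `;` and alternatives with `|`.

Expr → v | u u u | Factor Factor | u v; Atom → v | u u u | Factor Factor | u v; Factor → v | u u u | Factor Factor | u u | u v

Unit pairs: Atom ⇒* {Expr}; Expr ⇒* {Atom}; Factor ⇒* {Atom, Expr}.
Replace each nonterminal's rules with the union of the non-unit rules of every nonterminal it unit-derives.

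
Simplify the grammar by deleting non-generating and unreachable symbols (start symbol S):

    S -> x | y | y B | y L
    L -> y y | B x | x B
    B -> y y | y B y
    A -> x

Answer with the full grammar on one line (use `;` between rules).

S -> x | y | y B | y L; L -> y y | B x | x B; B -> y y | y B y

Generating nonterminals: {A, B, L, S}.
Reachable from S after that: {B, L, S}.
Removed useless symbols: {A} and every production mentioning them.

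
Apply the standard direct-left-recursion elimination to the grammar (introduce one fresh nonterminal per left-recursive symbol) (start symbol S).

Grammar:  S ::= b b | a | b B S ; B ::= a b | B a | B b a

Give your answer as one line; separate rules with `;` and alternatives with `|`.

S ::= b b | a | b B S; B ::= a b B'; B' ::= a B' | b a B' | ε

B is directly left-recursive.
For B: α = {a, b a}, β = {a b}. Rewrite as B → β B' and B' → α B' | ε.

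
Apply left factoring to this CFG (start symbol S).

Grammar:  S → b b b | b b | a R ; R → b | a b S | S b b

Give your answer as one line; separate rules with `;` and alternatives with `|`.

S has alternatives sharing prefix 'b b': factor to S → b b S' with S' → b | ε.

S → a R | b b S'; R → b | a b S | S b b; S' → b | ε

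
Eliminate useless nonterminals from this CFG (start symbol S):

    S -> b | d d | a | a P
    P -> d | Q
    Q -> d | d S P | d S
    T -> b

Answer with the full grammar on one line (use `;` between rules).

S -> b | d d | a | a P; P -> d | Q; Q -> d | d S P | d S

Generating nonterminals: {P, Q, S, T}.
Reachable from S after that: {P, Q, S}.
Removed useless symbols: {T} and every production mentioning them.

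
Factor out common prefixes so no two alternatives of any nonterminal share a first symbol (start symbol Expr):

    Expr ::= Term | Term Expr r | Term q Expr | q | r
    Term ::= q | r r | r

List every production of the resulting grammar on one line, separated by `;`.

Expr has alternatives sharing prefix 'Term': factor to Expr → Term Expr1 with Expr1 → ε | Expr r | q Expr.
Term has alternatives sharing prefix 'r': factor to Term → r Term1 with Term1 → r | ε.

Expr ::= q | r | Term Expr1; Term ::= q | r Term1; Expr1 ::= ε | Expr r | q Expr; Term1 ::= r | ε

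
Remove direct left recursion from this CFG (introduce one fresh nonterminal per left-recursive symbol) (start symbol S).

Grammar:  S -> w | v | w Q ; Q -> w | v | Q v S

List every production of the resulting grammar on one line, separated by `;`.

S -> w | v | w Q; Q -> w Q' | v Q'; Q' -> v S Q' | epsilon

Left recursion appears on Q.
For Q: α = {v S}, β = {w, v}. Rewrite as Q → β Q' and Q' → α Q' | ε.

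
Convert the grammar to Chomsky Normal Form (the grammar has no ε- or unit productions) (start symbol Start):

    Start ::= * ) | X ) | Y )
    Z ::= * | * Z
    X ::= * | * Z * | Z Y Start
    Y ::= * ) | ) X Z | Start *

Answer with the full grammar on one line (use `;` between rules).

Introduce a nonterminal for each terminal appearing in a rule of length ≥ 2: X1 → *, X2 → ).
Binarize each right-hand side of length ≥ 3 by chaining fresh nonterminals (Y1, Y2, …): affected rules were X → X1 Z X1; X → Z Y Start; Y → X2 X Z.

Start ::= X1 X2 | X X2 | Y X2; Z ::= * | X1 Z; X ::= * | X1 Y1 | Z Y2; Y ::= X1 X2 | X2 Y3 | Start X1; X1 ::= *; X2 ::= ); Y1 ::= Z X1; Y2 ::= Y Start; Y3 ::= X Z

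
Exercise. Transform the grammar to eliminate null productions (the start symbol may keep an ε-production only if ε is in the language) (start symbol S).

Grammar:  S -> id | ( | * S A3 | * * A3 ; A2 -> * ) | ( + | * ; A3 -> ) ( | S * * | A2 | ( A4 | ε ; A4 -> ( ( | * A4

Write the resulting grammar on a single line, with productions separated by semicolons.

S -> id | ( | * S A3 | * S | * * A3 | * *; A2 -> * ) | ( + | *; A3 -> ) ( | S * * | A2 | ( A4; A4 -> ( ( | * A4

Nullable set = {A3}.
ε ∉ L(G), so no ε-production is kept.
Expand every rule over subsets of its nullable positions: S → * S A3 gives * S A3 | * S. S → * * A3 gives * * A3 | * *.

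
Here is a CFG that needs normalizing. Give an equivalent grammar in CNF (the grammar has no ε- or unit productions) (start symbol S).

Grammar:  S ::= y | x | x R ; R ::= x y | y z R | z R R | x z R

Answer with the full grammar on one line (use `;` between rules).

S ::= y | x | X1 R; R ::= X1 X2 | X2 Y1 | X3 Y2 | X1 Y3; X1 ::= x; X2 ::= y; X3 ::= z; Y1 ::= X3 R; Y2 ::= R R; Y3 ::= X3 R

Introduce a nonterminal for each terminal appearing in a rule of length ≥ 2: X1 → x, X2 → y, X3 → z.
Binarize each right-hand side of length ≥ 3 by chaining fresh nonterminals (Y1, Y2, …): affected rules were R → X2 X3 R; R → X3 R R; R → X1 X3 R.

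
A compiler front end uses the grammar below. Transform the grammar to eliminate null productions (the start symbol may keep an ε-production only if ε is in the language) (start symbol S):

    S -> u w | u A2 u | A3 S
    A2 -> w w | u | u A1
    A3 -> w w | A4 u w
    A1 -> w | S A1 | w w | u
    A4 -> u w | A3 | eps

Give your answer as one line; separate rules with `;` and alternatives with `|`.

S -> u w | u A2 u | A3 S; A2 -> w w | u | u A1; A3 -> w w | A4 u w | u w; A1 -> w | S A1 | w w | u; A4 -> u w | A3

The nullable symbols are {A4}.
ε ∉ L(G), so no ε-production is kept.
For each production, add variants omitting each subset of nullable occurrences: A3 → A4 u w gives A4 u w | u w.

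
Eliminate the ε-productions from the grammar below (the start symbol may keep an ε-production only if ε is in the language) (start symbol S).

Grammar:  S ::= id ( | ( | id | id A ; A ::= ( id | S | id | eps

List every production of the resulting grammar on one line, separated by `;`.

S ::= id ( | ( | id | id A; A ::= ( id | S | id

Nullable set = {A}.
ε ∉ L(G), so no ε-production is kept.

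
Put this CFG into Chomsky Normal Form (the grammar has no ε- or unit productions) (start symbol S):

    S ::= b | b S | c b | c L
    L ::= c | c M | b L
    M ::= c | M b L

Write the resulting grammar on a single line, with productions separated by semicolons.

Introduce a nonterminal for each terminal appearing in a rule of length ≥ 2: X1 → b, X2 → c.
Binarize each right-hand side of length ≥ 3 by chaining fresh nonterminals (Y1, Y2, …): affected rules were M → M X1 L.

S ::= b | X1 S | X2 X1 | X2 L; L ::= c | X2 M | X1 L; M ::= c | M Y1; X1 ::= b; X2 ::= c; Y1 ::= X1 L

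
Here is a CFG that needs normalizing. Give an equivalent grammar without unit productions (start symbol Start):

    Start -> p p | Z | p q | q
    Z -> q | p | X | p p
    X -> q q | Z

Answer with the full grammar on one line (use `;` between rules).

Start -> q | p | p p | p q | q q; Z -> q | p | p p | q q; X -> q | p | p p | q q

Unit pairs: Start ⇒* {X, Z}; X ⇒* {Z}; Z ⇒* {X}.
Replace each nonterminal's rules with the union of the non-unit rules of every nonterminal it unit-derives.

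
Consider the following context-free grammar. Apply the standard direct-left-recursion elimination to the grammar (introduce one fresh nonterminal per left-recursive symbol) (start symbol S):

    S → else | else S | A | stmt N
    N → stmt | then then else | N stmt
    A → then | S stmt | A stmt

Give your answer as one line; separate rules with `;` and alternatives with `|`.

S → else | else S | A | stmt N; N → stmt N' | then then else N'; A → then A' | S stmt A'; N' → stmt N' | ε; A' → stmt A' | ε

N, A are directly left-recursive.
For N: α = {stmt}, β = {stmt, then then else}. Rewrite as N → β N' and N' → α N' | ε.
For A: α = {stmt}, β = {then, S stmt}. Rewrite as A → β A' and A' → α A' | ε.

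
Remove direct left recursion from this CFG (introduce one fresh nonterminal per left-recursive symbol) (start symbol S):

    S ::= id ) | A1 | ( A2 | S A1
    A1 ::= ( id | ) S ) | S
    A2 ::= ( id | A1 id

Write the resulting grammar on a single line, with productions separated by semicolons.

Directly left-recursive nonterminal: S.
For S: α = {A1}, β = {id ), A1, ( A2}. Rewrite as S → β S' and S' → α S' | ε.

S ::= id ) S' | A1 S' | ( A2 S'; A1 ::= ( id | ) S ) | S; A2 ::= ( id | A1 id; S' ::= A1 S' | ε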